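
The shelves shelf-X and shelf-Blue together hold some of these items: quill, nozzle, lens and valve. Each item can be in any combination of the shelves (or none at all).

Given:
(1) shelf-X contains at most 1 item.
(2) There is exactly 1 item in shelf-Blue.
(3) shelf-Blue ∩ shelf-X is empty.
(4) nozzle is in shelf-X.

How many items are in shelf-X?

1

From (4): nozzle ∈ shelf-X.
(1): shelf-X already has 1, so the rest are out.
(3) (disjoint): nozzle ∉ shelf-Blue.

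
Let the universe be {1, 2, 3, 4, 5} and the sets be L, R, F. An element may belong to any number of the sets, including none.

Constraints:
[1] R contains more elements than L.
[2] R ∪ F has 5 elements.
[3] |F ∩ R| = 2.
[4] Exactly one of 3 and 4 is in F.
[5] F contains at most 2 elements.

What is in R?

R = {1, 2, 3, 4, 5}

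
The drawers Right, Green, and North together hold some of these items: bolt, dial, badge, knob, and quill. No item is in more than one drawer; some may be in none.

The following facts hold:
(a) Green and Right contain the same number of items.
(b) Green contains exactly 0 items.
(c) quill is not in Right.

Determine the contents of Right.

Right = {}

From (c): quill ∉ Right.
(b): Green already has 0, so the rest are out.
Suppose bolt ∈ Right: no assignment then satisfies all the clues, so bolt ∉ Right.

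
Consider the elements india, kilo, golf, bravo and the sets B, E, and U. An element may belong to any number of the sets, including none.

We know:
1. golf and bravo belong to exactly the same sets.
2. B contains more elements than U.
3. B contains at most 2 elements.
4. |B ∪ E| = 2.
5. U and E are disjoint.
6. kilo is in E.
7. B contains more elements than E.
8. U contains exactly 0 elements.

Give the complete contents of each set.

B = {india, kilo}; E = {kilo}; U = {}

From (6): kilo ∈ E.
(5) (disjoint): kilo ∉ U.
(8): U already has 0, so the rest are out.
Suppose india ∉ B: no assignment then satisfies all the clues, so india ∈ B.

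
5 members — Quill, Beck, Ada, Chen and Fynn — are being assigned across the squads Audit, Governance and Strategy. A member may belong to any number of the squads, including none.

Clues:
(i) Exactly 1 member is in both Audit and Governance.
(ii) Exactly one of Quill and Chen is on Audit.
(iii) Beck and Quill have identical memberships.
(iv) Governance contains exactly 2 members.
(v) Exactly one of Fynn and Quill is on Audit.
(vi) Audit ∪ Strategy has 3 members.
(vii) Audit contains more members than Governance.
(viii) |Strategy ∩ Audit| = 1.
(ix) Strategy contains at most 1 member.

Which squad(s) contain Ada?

Ada: Audit, Governance, Strategy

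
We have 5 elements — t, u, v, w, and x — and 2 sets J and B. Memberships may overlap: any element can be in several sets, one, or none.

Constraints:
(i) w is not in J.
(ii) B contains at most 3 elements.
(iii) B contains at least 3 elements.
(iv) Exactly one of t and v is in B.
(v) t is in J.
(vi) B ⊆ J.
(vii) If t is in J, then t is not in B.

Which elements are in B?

B = {u, v, x}

From (i): w ∉ J.
From (v): t ∈ J.
(vi) contrapositive: w ∉ B.
(vii): t ∉ B.
(iii): only 3 candidates remain for B, so all are in.
(vi) with u ∈ B: u ∈ J.
(vi) with v ∈ B: v ∈ J.
(vi) with x ∈ B: x ∈ J.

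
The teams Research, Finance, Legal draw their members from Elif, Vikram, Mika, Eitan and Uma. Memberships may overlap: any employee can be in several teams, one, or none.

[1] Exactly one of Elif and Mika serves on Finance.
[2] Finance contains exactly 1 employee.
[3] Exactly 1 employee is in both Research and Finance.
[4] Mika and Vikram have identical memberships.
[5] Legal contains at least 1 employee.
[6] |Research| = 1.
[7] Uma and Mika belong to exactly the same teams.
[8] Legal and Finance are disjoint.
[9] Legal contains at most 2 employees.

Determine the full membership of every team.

Research = {Elif}; Finance = {Elif}; Legal = {Eitan}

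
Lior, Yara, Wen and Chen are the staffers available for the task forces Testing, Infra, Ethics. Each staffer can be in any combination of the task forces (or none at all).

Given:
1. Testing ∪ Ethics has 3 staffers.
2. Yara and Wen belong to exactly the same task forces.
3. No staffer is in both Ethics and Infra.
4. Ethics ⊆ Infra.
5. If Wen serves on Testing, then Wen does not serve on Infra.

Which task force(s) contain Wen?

Wen: Testing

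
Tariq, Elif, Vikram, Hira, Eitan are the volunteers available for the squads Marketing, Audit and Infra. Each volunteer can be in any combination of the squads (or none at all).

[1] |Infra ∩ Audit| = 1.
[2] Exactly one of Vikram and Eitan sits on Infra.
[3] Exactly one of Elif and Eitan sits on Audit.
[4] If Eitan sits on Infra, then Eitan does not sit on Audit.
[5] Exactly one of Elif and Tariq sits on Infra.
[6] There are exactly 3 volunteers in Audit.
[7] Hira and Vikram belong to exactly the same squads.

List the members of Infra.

Infra = {Eitan, Elif}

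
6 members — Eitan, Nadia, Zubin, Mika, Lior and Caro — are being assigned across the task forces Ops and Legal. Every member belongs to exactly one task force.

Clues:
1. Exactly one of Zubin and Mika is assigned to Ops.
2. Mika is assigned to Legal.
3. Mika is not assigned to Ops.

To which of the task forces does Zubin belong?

From (2): Mika ∈ Legal.
(1) (exactly one): Zubin ∈ Ops.

Zubin: Ops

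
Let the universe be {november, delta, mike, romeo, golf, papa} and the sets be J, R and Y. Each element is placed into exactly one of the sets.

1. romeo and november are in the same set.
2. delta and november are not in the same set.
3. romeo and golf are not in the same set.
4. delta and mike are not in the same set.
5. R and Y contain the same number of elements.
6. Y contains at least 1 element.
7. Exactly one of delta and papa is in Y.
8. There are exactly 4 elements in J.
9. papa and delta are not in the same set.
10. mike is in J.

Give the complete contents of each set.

J = {mike, november, papa, romeo}; R = {golf}; Y = {delta}

From (10): mike ∈ J.
(4): delta ∉ J.
Suppose november ∉ J: no assignment then satisfies all the clues, so november ∈ J.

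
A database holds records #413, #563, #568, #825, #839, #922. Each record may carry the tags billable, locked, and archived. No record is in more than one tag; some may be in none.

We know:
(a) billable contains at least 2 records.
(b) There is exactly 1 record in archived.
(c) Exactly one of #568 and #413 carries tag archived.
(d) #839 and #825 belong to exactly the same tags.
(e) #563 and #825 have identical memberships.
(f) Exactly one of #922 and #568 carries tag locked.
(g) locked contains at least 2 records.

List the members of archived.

archived = {#568}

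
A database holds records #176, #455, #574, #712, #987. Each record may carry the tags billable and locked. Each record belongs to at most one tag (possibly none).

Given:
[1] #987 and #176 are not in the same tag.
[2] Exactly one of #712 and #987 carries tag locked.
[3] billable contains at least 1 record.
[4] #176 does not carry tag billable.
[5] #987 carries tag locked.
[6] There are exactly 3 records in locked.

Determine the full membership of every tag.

From (4): #176 ∉ billable.
From (5): #987 ∈ locked.
(1): #176 ∉ locked.
(2) (exactly one): #712 ∉ locked.
(6): only 3 candidates remain for locked, so all are in.
(3): only 1 candidates remain for billable, so all are in.

billable = {#712}; locked = {#455, #574, #987}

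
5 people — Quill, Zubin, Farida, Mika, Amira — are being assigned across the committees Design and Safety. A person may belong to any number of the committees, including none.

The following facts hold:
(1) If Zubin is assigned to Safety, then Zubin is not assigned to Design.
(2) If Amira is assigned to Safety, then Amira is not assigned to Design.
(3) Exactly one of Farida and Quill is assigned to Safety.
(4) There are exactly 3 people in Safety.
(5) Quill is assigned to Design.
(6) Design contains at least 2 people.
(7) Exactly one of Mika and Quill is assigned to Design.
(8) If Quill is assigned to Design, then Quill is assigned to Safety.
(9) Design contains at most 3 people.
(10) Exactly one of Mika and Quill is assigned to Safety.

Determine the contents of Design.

Design = {Farida, Quill}

From (5): Quill ∈ Design.
(7) (exactly one): Mika ∉ Design.
(8): Quill ∈ Safety.
(10) (exactly one): Mika ∉ Safety.
(3) (exactly one): Farida ∉ Safety.
(4): only 3 candidates remain for Safety, so all are in.
(1): Zubin ∉ Design.
(2): Amira ∉ Design.
(6): only 2 candidates remain for Design, so all are in.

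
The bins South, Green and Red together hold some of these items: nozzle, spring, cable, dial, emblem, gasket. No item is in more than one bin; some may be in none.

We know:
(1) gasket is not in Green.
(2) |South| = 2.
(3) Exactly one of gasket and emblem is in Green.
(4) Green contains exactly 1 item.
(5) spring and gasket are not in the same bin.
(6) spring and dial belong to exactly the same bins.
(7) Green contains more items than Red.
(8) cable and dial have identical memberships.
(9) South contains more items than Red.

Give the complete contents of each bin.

South = {gasket, nozzle}; Green = {emblem}; Red = {}

From (1): gasket ∉ Green.
(3) (exactly one): emblem ∈ Green.
(4): Green already has 1, so the rest are out.
Suppose nozzle ∉ South: no assignment then satisfies all the clues, so nozzle ∈ South.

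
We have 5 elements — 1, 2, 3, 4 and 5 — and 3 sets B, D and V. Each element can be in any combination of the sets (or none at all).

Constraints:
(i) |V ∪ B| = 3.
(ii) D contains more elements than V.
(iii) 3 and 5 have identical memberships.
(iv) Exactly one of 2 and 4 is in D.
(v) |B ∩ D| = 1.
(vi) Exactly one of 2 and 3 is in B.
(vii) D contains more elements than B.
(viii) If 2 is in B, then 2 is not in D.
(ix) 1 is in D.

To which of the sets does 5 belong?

5: D

From (ix): 1 ∈ D.
Suppose 5 ∈ B: no assignment then satisfies all the clues, so 5 ∉ B.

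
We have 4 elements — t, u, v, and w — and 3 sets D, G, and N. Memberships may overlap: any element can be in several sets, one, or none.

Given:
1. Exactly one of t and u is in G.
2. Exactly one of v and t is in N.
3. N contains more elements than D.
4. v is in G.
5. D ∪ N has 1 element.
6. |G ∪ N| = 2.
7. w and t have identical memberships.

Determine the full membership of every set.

D = {}; G = {u, v}; N = {v}

From (4): v ∈ G.
Suppose t ∈ D: no assignment then satisfies all the clues, so t ∉ D.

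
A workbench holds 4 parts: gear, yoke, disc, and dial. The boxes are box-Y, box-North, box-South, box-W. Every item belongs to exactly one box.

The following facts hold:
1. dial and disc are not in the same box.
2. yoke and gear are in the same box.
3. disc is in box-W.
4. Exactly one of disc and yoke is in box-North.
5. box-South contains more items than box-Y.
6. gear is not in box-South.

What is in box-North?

box-North = {gear, yoke}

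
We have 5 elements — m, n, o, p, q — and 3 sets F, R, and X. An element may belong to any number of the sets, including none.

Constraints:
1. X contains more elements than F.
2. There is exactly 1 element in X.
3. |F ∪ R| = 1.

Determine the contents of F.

F = {}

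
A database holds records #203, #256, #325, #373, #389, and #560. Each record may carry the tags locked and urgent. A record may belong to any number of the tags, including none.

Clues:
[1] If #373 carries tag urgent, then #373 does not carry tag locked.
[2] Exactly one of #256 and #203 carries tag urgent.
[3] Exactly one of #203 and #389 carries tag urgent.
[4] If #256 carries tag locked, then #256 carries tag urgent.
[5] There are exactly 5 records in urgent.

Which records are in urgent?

urgent = {#256, #325, #373, #389, #560}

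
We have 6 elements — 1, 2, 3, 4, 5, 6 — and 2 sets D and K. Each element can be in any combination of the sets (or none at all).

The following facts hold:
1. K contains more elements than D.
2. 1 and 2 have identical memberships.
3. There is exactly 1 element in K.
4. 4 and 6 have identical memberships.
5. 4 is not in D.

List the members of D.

D = {}

From (5): 4 ∉ D.
(4): 6 matches 4: 6 ∉ D.
Suppose 1 ∈ D: no assignment then satisfies all the clues, so 1 ∉ D.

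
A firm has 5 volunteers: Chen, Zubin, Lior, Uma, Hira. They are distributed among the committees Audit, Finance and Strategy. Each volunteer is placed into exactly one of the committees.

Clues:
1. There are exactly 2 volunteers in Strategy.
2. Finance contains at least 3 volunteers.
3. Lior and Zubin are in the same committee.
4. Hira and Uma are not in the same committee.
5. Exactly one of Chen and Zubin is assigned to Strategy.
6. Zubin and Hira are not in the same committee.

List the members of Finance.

Finance = {Lior, Uma, Zubin}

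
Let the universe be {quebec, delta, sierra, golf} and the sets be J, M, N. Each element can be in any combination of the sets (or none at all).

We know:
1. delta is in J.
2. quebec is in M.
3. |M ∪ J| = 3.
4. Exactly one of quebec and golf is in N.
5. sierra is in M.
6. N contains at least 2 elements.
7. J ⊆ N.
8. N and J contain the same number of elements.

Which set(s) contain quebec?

From (1): delta ∈ J.
From (2): quebec ∈ M.
From (5): sierra ∈ M.
(7) with delta ∈ J: delta ∈ N.
Suppose quebec ∉ J: no assignment then satisfies all the clues, so quebec ∈ J.

quebec: J, M, N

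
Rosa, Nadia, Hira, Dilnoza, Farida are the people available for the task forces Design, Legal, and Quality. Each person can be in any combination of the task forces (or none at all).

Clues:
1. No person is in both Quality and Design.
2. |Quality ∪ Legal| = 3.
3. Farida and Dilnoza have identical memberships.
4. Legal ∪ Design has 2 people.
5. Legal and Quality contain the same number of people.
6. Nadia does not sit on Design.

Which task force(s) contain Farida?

Farida: none

From (6): Nadia ∉ Design.
Suppose Farida ∈ Design: no assignment then satisfies all the clues, so Farida ∉ Design.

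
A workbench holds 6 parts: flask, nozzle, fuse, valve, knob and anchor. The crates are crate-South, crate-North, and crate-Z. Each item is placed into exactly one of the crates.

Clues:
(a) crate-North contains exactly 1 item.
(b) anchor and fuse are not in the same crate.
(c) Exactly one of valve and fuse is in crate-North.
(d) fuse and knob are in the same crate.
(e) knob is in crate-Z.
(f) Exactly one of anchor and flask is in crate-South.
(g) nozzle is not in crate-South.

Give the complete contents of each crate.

crate-South = {anchor}; crate-North = {valve}; crate-Z = {flask, fuse, knob, nozzle}

From (e): knob ∈ crate-Z.
From (g): nozzle ∉ crate-South.
(d): fuse matches knob: fuse ∉ crate-South.
(d): fuse matches knob: fuse ∉ crate-North.
(d): fuse matches knob: fuse ∈ crate-Z.
(b): anchor ∉ crate-Z.
(c) (exactly one): valve ∈ crate-North.
(a): crate-North already has 1, so the rest are out.
Only one crate left: nozzle ∈ crate-Z.
Only one crate left: anchor ∈ crate-South.
(f) (exactly one): flask ∉ crate-South.
Only one crate left: flask ∈ crate-Z.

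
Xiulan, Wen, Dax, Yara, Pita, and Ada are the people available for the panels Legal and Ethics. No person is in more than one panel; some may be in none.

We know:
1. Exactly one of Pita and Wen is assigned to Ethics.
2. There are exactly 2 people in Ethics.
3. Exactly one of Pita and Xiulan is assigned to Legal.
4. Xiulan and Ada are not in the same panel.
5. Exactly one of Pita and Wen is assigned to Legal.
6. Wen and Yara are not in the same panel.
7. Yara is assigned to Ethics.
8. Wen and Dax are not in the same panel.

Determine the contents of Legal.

Legal = {Wen, Xiulan}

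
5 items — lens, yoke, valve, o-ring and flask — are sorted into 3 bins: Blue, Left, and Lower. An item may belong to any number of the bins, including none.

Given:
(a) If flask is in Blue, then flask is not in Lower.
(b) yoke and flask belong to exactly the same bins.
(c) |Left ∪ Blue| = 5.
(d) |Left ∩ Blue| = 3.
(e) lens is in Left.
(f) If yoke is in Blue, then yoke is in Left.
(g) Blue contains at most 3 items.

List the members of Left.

Left = {flask, lens, o-ring, valve, yoke}

From (e): lens ∈ Left.
Suppose yoke ∉ Left: no assignment then satisfies all the clues, so yoke ∈ Left.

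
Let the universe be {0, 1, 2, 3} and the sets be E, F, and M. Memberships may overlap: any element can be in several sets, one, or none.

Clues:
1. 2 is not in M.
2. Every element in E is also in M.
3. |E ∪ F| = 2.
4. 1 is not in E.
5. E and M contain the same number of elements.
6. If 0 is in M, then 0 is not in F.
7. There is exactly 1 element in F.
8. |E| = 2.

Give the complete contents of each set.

E = {0, 3}; F = {3}; M = {0, 3}

From (1): 2 ∉ M.
From (4): 1 ∉ E.
(2) contrapositive: 2 ∉ E.
(8): only 2 candidates remain for E, so all are in.
(2) with 0 ∈ E: 0 ∈ M.
(2) with 3 ∈ E: 3 ∈ M.
(6): 0 ∉ F.
Suppose 1 ∈ F: no assignment then satisfies all the clues, so 1 ∉ F.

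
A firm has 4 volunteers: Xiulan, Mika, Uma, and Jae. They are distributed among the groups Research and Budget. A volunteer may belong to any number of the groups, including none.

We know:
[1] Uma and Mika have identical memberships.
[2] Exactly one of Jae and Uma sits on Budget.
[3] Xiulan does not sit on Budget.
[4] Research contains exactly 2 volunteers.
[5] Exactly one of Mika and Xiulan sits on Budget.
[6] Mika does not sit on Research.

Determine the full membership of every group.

From (3): Xiulan ∉ Budget.
From (6): Mika ∉ Research.
(1): Uma matches Mika: Uma ∉ Research.
(4): only 2 candidates remain for Research, so all are in.
(5) (exactly one): Mika ∈ Budget.
(1): Uma matches Mika: Uma ∈ Budget.
(2) (exactly one): Jae ∉ Budget.

Research = {Jae, Xiulan}; Budget = {Mika, Uma}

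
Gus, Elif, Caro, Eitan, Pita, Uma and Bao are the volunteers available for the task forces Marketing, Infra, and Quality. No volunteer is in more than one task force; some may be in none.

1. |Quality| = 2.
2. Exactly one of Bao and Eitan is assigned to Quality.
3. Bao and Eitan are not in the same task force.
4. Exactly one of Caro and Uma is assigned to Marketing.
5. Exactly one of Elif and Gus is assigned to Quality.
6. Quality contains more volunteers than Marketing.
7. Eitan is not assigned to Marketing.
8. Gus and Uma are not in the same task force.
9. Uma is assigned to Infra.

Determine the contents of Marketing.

Marketing = {Caro}

From (7): Eitan ∉ Marketing.
From (9): Uma ∈ Infra.
(4) (exactly one): Caro ∈ Marketing.
(8): Gus ∉ Infra.
Suppose Gus ∈ Marketing: no assignment then satisfies all the clues, so Gus ∉ Marketing.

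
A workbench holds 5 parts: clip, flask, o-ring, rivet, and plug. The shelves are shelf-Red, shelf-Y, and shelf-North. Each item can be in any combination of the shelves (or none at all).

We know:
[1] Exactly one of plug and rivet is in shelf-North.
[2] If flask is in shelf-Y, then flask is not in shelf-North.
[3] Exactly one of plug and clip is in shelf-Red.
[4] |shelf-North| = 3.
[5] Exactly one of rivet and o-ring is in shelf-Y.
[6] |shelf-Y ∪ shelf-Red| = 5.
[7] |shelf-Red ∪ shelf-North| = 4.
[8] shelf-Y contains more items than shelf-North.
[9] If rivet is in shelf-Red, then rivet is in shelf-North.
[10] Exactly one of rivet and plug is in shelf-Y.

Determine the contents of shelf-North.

shelf-North = {clip, o-ring, rivet}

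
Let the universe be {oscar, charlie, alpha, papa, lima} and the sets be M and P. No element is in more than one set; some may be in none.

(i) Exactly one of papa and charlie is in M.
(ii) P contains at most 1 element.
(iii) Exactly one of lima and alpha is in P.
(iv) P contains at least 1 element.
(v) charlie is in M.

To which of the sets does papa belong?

From (v): charlie ∈ M.
(i) (exactly one): papa ∉ M.
Suppose papa ∈ P: no assignment then satisfies all the clues, so papa ∉ P.

papa: none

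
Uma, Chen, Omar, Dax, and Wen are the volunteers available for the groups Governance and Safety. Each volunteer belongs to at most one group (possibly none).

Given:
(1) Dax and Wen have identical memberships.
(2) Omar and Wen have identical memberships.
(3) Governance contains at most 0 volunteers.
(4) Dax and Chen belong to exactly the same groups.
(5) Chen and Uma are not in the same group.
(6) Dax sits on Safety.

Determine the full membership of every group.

Governance = {}; Safety = {Chen, Dax, Omar, Wen}

From (6): Dax ∈ Safety.
(1): Wen matches Dax: Wen ∉ Governance.
(1): Wen matches Dax: Wen ∈ Safety.
(2): Omar matches Wen: Omar ∉ Governance.
(2): Omar matches Wen: Omar ∈ Safety.
(3): Governance already has 0, so the rest are out.
(4): Chen matches Dax: Chen ∈ Safety.
(5): Uma ∉ Safety.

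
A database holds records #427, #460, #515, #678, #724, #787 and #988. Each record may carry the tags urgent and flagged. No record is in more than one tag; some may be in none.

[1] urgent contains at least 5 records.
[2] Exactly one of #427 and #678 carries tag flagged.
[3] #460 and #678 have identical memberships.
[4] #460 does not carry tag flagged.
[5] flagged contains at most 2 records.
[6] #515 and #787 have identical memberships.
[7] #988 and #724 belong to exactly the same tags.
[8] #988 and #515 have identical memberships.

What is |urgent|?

6

From (4): #460 ∉ flagged.
(3): #678 matches #460: #678 ∉ flagged.
(2) (exactly one): #427 ∈ flagged.
Suppose #460 ∉ urgent: no assignment then satisfies all the clues, so #460 ∈ urgent.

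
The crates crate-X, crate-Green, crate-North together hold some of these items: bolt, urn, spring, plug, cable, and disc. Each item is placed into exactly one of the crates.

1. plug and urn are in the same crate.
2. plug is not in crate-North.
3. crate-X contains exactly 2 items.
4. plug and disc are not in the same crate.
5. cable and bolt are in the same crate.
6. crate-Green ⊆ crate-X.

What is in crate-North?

crate-North = {bolt, cable, disc, spring}

From (2): plug ∉ crate-North.
(1): urn matches plug: urn ∉ crate-North.
Suppose bolt ∉ crate-North: no assignment then satisfies all the clues, so bolt ∈ crate-North.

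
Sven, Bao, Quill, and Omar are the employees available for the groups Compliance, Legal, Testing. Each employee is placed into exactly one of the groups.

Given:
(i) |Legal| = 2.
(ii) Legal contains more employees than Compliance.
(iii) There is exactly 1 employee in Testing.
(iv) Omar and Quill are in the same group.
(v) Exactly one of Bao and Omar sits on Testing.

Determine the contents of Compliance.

Compliance = {Sven}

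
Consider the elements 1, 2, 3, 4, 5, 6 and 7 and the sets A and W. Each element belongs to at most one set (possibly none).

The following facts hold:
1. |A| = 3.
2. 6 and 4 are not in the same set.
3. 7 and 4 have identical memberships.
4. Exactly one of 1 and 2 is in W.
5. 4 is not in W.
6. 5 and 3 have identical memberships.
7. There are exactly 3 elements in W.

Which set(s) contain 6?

6: none

From (5): 4 ∉ W.
(3): 7 matches 4: 7 ∉ W.
Suppose 6 ∈ A: no assignment then satisfies all the clues, so 6 ∉ A.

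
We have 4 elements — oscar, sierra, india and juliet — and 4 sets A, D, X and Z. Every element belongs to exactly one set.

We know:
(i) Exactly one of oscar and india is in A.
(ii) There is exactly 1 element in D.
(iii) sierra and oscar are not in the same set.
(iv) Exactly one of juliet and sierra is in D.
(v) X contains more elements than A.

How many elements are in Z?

0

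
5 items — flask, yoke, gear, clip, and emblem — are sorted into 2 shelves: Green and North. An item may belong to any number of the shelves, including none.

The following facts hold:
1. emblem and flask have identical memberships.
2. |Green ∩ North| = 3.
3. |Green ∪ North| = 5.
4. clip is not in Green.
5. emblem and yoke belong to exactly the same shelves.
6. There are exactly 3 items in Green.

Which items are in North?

North = {clip, emblem, flask, gear, yoke}

From (4): clip ∉ Green.
Suppose flask ∉ North: no assignment then satisfies all the clues, so flask ∈ North.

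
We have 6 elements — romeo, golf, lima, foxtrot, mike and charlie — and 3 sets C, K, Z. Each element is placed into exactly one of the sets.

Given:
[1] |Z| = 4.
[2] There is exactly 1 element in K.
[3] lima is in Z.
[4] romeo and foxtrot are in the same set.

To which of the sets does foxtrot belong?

From (3): lima ∈ Z.
Suppose foxtrot ∈ C: no assignment then satisfies all the clues, so foxtrot ∉ C.

foxtrot: Z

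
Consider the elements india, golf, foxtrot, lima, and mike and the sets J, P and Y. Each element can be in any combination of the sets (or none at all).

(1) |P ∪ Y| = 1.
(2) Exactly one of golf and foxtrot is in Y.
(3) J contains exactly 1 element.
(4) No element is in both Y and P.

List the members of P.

P = {}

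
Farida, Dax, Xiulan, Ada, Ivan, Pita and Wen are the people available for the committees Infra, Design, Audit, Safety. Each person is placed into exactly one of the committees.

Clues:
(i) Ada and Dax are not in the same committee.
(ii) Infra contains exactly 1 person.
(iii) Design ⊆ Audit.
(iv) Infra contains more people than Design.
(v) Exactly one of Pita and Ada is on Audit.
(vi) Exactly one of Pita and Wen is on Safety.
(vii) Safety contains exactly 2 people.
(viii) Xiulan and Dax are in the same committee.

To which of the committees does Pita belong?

Pita: Audit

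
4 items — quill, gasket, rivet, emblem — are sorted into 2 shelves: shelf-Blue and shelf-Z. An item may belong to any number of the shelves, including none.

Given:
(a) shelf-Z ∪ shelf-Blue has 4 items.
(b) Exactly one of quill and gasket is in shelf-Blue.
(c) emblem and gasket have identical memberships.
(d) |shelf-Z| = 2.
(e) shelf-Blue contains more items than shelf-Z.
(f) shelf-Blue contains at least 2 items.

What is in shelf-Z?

shelf-Z = {quill, rivet}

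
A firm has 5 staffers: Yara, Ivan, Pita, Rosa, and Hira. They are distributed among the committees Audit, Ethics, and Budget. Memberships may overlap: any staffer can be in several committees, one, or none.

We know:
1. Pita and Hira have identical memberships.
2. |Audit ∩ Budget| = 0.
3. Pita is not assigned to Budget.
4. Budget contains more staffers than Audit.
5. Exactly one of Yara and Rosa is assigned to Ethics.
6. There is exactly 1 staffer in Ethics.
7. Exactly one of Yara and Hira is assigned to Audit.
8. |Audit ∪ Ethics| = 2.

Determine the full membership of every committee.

Audit = {Yara}; Ethics = {Rosa}; Budget = {Ivan, Rosa}

From (3): Pita ∉ Budget.
(1): Hira matches Pita: Hira ∉ Budget.
Suppose Yara ∉ Audit: no assignment then satisfies all the clues, so Yara ∈ Audit.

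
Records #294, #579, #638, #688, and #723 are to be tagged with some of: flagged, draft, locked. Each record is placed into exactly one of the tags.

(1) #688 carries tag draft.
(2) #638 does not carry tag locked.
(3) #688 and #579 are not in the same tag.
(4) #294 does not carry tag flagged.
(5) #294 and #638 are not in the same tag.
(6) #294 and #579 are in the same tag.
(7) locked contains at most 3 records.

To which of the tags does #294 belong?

From (1): #688 ∈ draft.
From (2): #638 ∉ locked.
From (4): #294 ∉ flagged.
(3): #579 ∉ draft.
(6): #579 matches #294: #579 ∉ flagged.
(6): #294 matches #579: #294 ∉ draft.
Only one tag left: #294 ∈ locked.
Only one tag left: #579 ∈ locked.

#294: locked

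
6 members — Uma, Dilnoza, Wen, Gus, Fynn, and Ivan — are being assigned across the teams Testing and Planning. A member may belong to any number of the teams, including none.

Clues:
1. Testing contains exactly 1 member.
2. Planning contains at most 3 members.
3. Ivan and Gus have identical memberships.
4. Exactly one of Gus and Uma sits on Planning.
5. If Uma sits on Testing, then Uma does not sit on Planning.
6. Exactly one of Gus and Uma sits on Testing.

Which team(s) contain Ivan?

Ivan: Planning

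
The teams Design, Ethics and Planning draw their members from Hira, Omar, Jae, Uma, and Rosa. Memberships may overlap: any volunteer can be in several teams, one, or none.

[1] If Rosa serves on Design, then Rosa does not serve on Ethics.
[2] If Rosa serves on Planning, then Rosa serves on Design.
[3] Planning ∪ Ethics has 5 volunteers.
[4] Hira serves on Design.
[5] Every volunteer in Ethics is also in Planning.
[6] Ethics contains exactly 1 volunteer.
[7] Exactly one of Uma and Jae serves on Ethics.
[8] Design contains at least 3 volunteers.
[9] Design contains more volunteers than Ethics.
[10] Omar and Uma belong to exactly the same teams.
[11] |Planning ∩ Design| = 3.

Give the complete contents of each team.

Design = {Hira, Jae, Rosa}; Ethics = {Jae}; Planning = {Hira, Jae, Omar, Rosa, Uma}

From (4): Hira ∈ Design.
Suppose Hira ∈ Ethics: no assignment then satisfies all the clues, so Hira ∉ Ethics.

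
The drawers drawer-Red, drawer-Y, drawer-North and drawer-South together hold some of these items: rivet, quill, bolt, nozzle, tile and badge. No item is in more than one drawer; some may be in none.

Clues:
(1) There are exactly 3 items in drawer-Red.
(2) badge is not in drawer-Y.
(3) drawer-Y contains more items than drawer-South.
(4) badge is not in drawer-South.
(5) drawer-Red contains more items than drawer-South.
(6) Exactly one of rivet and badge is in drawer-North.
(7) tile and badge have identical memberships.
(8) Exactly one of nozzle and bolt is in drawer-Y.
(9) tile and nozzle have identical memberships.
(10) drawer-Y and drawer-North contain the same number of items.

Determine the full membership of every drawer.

drawer-Red = {badge, nozzle, tile}; drawer-Y = {bolt}; drawer-North = {rivet}; drawer-South = {}

From (2): badge ∉ drawer-Y.
From (4): badge ∉ drawer-South.
(7): tile matches badge: tile ∉ drawer-Y.
(7): tile matches badge: tile ∉ drawer-South.
(9): nozzle matches tile: nozzle ∉ drawer-Y.
(9): nozzle matches tile: nozzle ∉ drawer-South.
(8) (exactly one): bolt ∈ drawer-Y.
Suppose rivet ∈ drawer-Red: no assignment then satisfies all the clues, so rivet ∉ drawer-Red.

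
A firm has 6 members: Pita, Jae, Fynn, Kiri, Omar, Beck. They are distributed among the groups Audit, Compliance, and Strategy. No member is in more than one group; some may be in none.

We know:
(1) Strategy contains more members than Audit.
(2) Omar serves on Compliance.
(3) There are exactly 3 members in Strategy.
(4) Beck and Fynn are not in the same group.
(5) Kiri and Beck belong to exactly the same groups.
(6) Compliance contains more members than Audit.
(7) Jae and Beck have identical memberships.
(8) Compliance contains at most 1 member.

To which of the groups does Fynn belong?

Fynn: none

From (2): Omar ∈ Compliance.
(8): Compliance already has 1, so the rest are out.
Suppose Fynn ∈ Audit: no assignment then satisfies all the clues, so Fynn ∉ Audit.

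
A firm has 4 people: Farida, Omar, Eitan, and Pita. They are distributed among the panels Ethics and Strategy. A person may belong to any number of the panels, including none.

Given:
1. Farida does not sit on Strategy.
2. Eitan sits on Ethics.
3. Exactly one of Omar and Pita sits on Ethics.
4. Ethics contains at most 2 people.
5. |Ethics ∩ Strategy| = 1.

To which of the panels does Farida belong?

Farida: none

From (1): Farida ∉ Strategy.
From (2): Eitan ∈ Ethics.
Suppose Farida ∈ Ethics: no assignment then satisfies all the clues, so Farida ∉ Ethics.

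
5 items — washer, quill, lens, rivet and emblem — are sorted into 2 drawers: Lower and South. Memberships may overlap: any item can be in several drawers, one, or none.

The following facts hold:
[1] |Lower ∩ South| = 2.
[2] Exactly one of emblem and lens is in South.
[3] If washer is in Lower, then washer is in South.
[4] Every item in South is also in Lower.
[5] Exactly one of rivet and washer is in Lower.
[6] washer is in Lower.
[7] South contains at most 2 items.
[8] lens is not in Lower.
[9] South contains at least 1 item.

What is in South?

South = {emblem, washer}

From (6): washer ∈ Lower.
From (8): lens ∉ Lower.
(3): washer ∈ South.
(4) contrapositive: lens ∉ South.
(5) (exactly one): rivet ∉ Lower.
(2) (exactly one): emblem ∈ South.
(4) contrapositive: rivet ∉ South.
(4) with emblem ∈ South: emblem ∈ Lower.
(7): South already has 2, so the rest are out.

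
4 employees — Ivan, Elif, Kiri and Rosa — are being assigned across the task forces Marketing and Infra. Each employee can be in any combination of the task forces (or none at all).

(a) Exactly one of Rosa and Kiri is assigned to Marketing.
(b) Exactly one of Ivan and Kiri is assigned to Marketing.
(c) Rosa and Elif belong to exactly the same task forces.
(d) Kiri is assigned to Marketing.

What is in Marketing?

Marketing = {Kiri}

From (d): Kiri ∈ Marketing.
(a) (exactly one): Rosa ∉ Marketing.
(b) (exactly one): Ivan ∉ Marketing.
(c): Elif matches Rosa: Elif ∉ Marketing.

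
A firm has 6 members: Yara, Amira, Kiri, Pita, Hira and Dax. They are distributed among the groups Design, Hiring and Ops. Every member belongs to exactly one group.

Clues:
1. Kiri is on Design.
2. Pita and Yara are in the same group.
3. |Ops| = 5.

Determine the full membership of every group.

Design = {Kiri}; Hiring = {}; Ops = {Amira, Dax, Hira, Pita, Yara}

From (1): Kiri ∈ Design.
(3): only 5 candidates remain for Ops, so all are in.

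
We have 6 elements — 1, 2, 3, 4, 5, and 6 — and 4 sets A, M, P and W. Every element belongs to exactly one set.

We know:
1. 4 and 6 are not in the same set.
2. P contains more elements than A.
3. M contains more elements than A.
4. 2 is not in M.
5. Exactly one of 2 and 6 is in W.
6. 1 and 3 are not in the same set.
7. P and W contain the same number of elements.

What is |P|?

2

From (4): 2 ∉ M.
Suppose 1 ∈ A: no assignment then satisfies all the clues, so 1 ∉ A.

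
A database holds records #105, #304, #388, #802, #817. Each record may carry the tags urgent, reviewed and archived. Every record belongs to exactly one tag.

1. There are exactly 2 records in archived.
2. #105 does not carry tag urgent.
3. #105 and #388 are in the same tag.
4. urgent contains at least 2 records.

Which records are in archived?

archived = {#105, #388}

From (2): #105 ∉ urgent.
(3): #388 matches #105: #388 ∉ urgent.
Suppose #105 ∉ archived: no assignment then satisfies all the clues, so #105 ∈ archived.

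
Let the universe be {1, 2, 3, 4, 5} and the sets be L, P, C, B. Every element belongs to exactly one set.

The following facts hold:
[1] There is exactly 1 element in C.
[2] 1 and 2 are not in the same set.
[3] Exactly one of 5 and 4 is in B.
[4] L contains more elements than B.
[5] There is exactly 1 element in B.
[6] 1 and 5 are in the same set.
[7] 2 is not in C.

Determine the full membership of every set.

L = {1, 5}; P = {2}; C = {3}; B = {4}

From (7): 2 ∉ C.
Suppose 1 ∉ L: no assignment then satisfies all the clues, so 1 ∈ L.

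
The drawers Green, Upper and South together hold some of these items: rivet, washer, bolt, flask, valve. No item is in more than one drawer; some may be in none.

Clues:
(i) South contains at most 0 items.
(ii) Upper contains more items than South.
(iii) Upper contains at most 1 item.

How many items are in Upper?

1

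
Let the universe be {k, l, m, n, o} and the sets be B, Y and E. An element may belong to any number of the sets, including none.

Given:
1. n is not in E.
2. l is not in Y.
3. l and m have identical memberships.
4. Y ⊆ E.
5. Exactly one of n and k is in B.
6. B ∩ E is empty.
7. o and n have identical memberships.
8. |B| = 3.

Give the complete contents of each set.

B = {k, l, m}; Y = {}; E = {}

From (1): n ∉ E.
From (2): l ∉ Y.
(3): m matches l: m ∉ Y.
(4) contrapositive: n ∉ Y.
(7): o matches n: o ∉ Y.
(7): o matches n: o ∉ E.
Suppose k ∉ B: no assignment then satisfies all the clues, so k ∈ B.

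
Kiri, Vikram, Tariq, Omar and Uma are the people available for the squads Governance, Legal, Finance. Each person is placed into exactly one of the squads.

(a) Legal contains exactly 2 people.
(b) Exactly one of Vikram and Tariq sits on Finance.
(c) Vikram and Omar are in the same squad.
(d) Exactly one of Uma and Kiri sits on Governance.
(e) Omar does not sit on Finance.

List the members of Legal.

Legal = {Omar, Vikram}

From (e): Omar ∉ Finance.
(c): Vikram matches Omar: Vikram ∉ Finance.
(b) (exactly one): Tariq ∈ Finance.
Suppose Kiri ∈ Legal: no assignment then satisfies all the clues, so Kiri ∉ Legal.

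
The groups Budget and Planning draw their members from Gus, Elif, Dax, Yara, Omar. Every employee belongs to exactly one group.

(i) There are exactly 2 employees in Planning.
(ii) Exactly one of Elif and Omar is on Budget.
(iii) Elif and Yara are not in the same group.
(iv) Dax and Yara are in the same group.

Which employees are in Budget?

Budget = {Dax, Omar, Yara}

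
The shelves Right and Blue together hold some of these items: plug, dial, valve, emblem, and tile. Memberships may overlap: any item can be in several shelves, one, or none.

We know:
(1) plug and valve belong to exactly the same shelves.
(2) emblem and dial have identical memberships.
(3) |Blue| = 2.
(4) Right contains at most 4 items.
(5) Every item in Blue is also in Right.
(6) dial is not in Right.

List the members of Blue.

Blue = {plug, valve}

From (6): dial ∉ Right.
(2): emblem matches dial: emblem ∉ Right.
(5) contrapositive: dial ∉ Blue.
(5) contrapositive: emblem ∉ Blue.
Suppose plug ∉ Blue: no assignment then satisfies all the clues, so plug ∈ Blue.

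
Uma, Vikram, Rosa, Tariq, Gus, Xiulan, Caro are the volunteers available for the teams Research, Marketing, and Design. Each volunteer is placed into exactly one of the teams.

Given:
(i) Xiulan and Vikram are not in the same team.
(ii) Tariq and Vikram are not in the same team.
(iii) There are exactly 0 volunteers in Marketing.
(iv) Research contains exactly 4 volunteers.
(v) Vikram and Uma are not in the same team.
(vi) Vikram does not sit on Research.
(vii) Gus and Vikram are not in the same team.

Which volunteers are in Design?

Design = {Caro, Rosa, Vikram}

From (vi): Vikram ∉ Research.
(iii): Marketing already has 0, so the rest are out.
Only one team left: Vikram ∈ Design.
(i): Xiulan ∉ Design.
(ii): Tariq ∉ Design.
(v): Uma ∉ Design.
(vii): Gus ∉ Design.
Only one team left: Uma ∈ Research.
Only one team left: Tariq ∈ Research.
Only one team left: Gus ∈ Research.
Only one team left: Xiulan ∈ Research.
Only one team left: Caro ∈ Design.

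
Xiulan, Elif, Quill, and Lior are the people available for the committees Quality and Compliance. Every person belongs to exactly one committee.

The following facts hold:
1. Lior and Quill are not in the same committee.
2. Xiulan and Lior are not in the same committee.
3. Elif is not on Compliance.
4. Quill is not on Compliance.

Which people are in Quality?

From (3): Elif ∉ Compliance.
From (4): Quill ∉ Compliance.
Only one committee left: Elif ∈ Quality.
Only one committee left: Quill ∈ Quality.
(1): Lior ∉ Quality.
Only one committee left: Lior ∈ Compliance.
(2): Xiulan ∉ Compliance.
Only one committee left: Xiulan ∈ Quality.

Quality = {Elif, Quill, Xiulan}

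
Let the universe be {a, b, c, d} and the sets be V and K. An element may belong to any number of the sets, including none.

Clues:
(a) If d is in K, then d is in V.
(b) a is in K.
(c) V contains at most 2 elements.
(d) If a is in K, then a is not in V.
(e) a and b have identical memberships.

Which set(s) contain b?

From (b): a ∈ K.
(d): a ∉ V.
(e): b matches a: b ∉ V.
(e): b matches a: b ∈ K.

b: K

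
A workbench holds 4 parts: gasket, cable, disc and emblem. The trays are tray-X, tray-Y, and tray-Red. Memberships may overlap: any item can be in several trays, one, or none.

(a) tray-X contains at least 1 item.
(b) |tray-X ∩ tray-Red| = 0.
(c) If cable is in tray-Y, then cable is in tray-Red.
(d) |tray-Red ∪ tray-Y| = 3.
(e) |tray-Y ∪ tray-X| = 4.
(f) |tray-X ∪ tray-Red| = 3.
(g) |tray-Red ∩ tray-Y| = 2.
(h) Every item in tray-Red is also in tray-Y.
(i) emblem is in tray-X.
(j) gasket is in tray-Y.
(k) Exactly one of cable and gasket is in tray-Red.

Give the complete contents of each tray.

tray-X = {emblem}; tray-Y = {cable, disc, gasket}; tray-Red = {cable, disc}

From (i): emblem ∈ tray-X.
From (j): gasket ∈ tray-Y.
Suppose gasket ∈ tray-X: no assignment then satisfies all the clues, so gasket ∉ tray-X.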